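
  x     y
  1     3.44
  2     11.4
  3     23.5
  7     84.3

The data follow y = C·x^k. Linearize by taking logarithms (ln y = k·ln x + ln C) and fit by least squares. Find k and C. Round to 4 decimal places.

k = 1.6463, C = 3.5850

Linearized form: ln y = k·ln x + ln C. From the 4 transformed points,
Over the data: Σln x = 3.7377, Σ(ln x)² = 5.4740, Σln y = 11.2605, Σln x·ln y = 13.7841.
Normal system: [[5.4740, 3.7377]; [3.7377, 4]]·[k, ln C]ᵀ = [13.7841, 11.2605]ᵀ.
Slope k = (n·Σln x·ln y − Σln x·Σln y)/(n·Σ(ln x)² − (Σln x)²) = (4·13.7841 − 3.7377·11.2605)/7.9257 = 1.64634; ln C = (Σln y − k·Σln x)/n = 1.27675, so C = exp(1.27675) = 3.58495.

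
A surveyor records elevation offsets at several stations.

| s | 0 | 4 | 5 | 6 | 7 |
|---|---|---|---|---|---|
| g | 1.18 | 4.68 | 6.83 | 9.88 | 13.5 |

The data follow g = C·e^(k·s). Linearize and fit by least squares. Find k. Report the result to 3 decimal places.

Let Y = ln g. Fitting Y = k·s + ln C by least squares:
Over the data: Σs = 22.0000, Σ(s)² = 126.0000, Σln g = 8.5233, Σs·ln g = 47.7417.
Normal system: [[126.0000, 22.0000]; [22.0000, 5]]·[k, ln C]ᵀ = [47.7417, 8.5233]ᵀ.
Δ = 126.0000·5 − (22.0000)² = 146.0000; k = (47.7417·5 − 22.0000·8.5233)/146.0000 = 0.35065, ln C = (126.0000·8.5233 − 22.0000·47.7417)/146.0000 = 0.16180.

k = 0.351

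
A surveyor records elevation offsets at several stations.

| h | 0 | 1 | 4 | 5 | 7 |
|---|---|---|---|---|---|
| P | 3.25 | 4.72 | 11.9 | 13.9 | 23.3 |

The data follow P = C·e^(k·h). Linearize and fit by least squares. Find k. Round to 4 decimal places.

Taking logs, ln P = k·h + ln C, so regress ln P on h.
Σh = 17.0000, Σ(h)² = 91.0000, Σln P = 10.9873, Σh·ln P = 46.6566.
Equations: 91.0000·k + 17.0000·ln C = 46.6566;  17.0000·k + 5·ln C = 10.9873.
Δ = 91.0000·5 − (17.0000)² = 166.0000; k = (46.6566·5 − 17.0000·10.9873)/166.0000 = 0.28011, ln C = (91.0000·10.9873 − 17.0000·46.6566)/166.0000 = 1.24510.

k = 0.2801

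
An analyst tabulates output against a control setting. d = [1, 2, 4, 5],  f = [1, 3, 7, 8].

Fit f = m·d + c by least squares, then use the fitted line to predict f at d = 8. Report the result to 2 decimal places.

f̂ = 13.75

The normal equations are: 46·m + 12·c = 75;  12·m + 4·c = 19.
(Σd·d = 46, Σd = 12, Σ1 = 4, Σd·f = 75, Σf = 19.)
Determinant 46·4 − 12² = 40.
m = (75·4 − 12·19)/40 = 9/5; c = (46·19 − 12·75)/40 = -13/20.
At d = 8: f̂ = (9/5)·(8) + (-13/20)·(1) = 55/4.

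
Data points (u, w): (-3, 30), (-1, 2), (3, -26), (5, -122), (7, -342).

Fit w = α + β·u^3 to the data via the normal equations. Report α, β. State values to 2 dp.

Setting ∂/∂α … = 0 gives: 5·α + 467·β = -458;  467·α + 134733·β = -134070.
(Σ1 = 5, Σu^3 = 467, Σu^3·u^3 = 134733, Σw = -458, Σu^3·w = -134070.)
Eliminating β: 134733·(row 1) − 467·(row 2) gives 455576·α = 134733·(-458) − 467·(-134070) = 902976, so α = 112872/56947.
Then β = ((-134070) − 467·(112872/56947))/134733 = -57058/56947.

α = 1.98, β = -1.00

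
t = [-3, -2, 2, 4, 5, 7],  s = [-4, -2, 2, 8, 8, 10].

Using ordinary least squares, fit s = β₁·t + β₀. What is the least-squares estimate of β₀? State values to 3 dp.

The normal equations are: 107·β₁ + 13·β₀ = 162;  13·β₁ + 6·β₀ = 22.
(Σt·t = 107, Σt = 13, Σ1 = 6, Σt·s = 162, Σs = 22.)
Δ = 107·6 − 13² = 473.
β₁ = (162·6 − 13·22)/473 = 686/473; β₀ = (107·22 − 13·162)/473 = 248/473.

β₀ = 0.524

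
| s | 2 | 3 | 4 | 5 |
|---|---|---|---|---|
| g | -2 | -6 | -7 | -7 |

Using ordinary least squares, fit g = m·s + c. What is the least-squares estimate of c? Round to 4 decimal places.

Compute the Gram sums: Σs·s = 54, Σs = 14, Σ1 = 4.
And Σs·g = -85, Σg = -22.
Normal equations: [[54, 14]; [14, 4]]·[m, c]ᵀ = [-85, -22]ᵀ.
Eliminating c: 4·(row 1) − 14·(row 2) gives 20·m = 4·(-85) − 14·(-22) = -32, so m = -8/5.
Then c = ((-22) − 14·(-8/5))/4 = 1/10.

c = 0.1000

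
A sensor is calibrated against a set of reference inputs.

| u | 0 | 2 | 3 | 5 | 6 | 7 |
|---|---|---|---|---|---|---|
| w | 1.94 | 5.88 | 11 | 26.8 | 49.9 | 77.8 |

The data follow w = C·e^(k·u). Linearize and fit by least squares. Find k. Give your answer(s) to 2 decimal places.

k = 0.53

Taking logs, ln w = k·u + ln C, so regress ln w on u.
AᵀA = [[123.0000, 23.0000]; [23.0000, 6]], rhs = [81.1179, 16.3847]ᵀ  (here Σu = 23.0000, Σ(u)² = 123.0000, Σln w = 16.3847, Σu·ln w = 81.1179).
Solving (det = 209.0000): k = 0.52564, ln C = 0.71582.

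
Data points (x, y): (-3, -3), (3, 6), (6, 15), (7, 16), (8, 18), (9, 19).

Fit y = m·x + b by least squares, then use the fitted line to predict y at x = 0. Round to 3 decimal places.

ŷ = 2.190

AᵀA·[m, b]ᵀ = Aᵀy reads: 248·m + 30·b = 544;  30·m + 6·b = 71.
(Σx·x = 248, Σx = 30, Σ1 = 6, Σx·y = 544, Σy = 71.)
Determinant 248·6 − 30² = 588.
m = (544·6 − 30·71)/588 = 27/14; b = (248·71 − 30·544)/588 = 46/21.
At x = 0: ŷ = (27/14)·(0) + (46/21)·(1) = 46/21.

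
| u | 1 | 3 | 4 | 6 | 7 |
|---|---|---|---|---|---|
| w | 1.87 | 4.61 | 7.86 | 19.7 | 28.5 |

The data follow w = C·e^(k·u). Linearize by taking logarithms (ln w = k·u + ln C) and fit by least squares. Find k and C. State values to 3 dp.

Linearized form: ln w = k·u + ln C. From the 5 transformed points,
Σu = 21.0000, Σ(u)² = 111.0000, Σln w = 10.5465, Σu·ln w = 54.7908.
Equations: 111.0000·k + 21.0000·ln C = 54.7908;  21.0000·k + 5·ln C = 10.5465.
Δ = 111.0000·5 − (21.0000)² = 114.0000; k = (54.7908·5 − 21.0000·10.5465)/114.0000 = 0.46033, ln C = (111.0000·10.5465 − 21.0000·54.7908)/114.0000 = 0.17589, so C = exp(0.17589) = 1.19231.

k = 0.460, C = 1.192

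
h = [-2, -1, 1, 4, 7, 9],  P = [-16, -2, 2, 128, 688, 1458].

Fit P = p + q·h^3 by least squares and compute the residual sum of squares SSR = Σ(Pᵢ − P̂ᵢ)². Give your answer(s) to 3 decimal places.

Setting ∂/∂p … = 0 gives: 6·p + 1128·q = 2258;  1128·p + 653252·q = 1307190.
Determinant 6·653252 − 1128² = 2647128.
p = (2258·653252 − 1128·1307190)/2647128 = 66587/330891; q = (6·1307190 − 1128·2258)/2647128 = 441343/220594.
Residuals: -64727/330891, -132709/661782, -12149/60162, -81467/330891, 1030895/661782, -472159/661782; SSR = 1030895/330891.

SSR = 3.116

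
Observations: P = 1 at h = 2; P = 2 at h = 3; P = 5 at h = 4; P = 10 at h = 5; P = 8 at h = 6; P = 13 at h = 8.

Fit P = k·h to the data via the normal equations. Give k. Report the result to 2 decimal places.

Sums needed: Σh·h = 154.
Right-hand side: Σh·P = 230.
Normal equations: [[154]]·[k]ᵀ = [230]ᵀ.
Hence k = 230 / 154 ≈ 1.49351.

k = 1.49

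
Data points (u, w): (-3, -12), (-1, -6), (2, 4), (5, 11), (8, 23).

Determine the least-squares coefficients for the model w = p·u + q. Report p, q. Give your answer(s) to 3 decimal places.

Forming MᵀM = [[103, 11]; [11, 5]] and Mᵀw = [289, 20]ᵀ gives MᵀM·[p, q]ᵀ = Mᵀw.
Eliminating q: 5·(row 1) − 11·(row 2) gives 394·p = 5·289 − 11·20 = 1225, so p = 1225/394.
Then q = (20 − 11·(1225/394))/5 = -1119/394.

p = 3.109, q = -2.840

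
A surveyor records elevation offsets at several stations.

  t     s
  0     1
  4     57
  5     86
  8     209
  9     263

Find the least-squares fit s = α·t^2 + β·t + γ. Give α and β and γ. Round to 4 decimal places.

From the data, Σt^2·t^2 = 11538, Σt^2·t = 1430, Σt^2 = 186, Σt·t = 186, Σt = 26, Σ1 = 5.
Moment sums: Σt^2·s = 37741, Σt·s = 4697, Σs = 616.
Normal equations: [[11538, 1430, 186]; [1430, 186, 26]; [186, 26, 5]]·[α, β, γ]ᵀ = [37741, 4697, 616]ᵀ.
Solving the 3×3 system (Gaussian elimination) gives α = 7025/2324, β = 4339/2324, γ = 606/581.

α = 3.0228, β = 1.8670, γ = 1.0430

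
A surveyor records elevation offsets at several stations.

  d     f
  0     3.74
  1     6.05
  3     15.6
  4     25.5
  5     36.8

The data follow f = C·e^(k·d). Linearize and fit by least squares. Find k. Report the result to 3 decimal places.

Let Y = ln f. Fitting Y = k·d + ln C by least squares:
Σd = 13.0000, Σ(d)² = 51.0000, Σln f = 12.7106, Σd·ln f = 41.0241.
Equations: 51.0000·k + 13.0000·ln C = 41.0241;  13.0000·k + 5·ln C = 12.7106.
Δ = 51.0000·5 − (13.0000)² = 86.0000; k = (41.0241·5 − 13.0000·12.7106)/86.0000 = 0.46375, ln C = (51.0000·12.7106 − 13.0000·41.0241)/86.0000 = 1.33636.

k = 0.464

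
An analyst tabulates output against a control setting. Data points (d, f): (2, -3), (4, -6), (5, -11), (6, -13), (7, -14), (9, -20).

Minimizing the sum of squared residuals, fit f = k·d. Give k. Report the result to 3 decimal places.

XᵀX·[k]ᵀ = Xᵀf reads: 211·k = -441.
Hence k = -441 / 211 ≈ -2.09005.

k = -2.090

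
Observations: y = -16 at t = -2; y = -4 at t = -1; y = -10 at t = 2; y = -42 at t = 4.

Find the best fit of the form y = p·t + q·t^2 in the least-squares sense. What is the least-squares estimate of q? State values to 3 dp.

q = -3.048

The normal system XᵀX·[p, q]ᵀ = Xᵀy is [[25, 63]; [63, 289]]·[p, q]ᵀ = [-152, -780]ᵀ.
Eliminating q: 289·(row 1) − 63·(row 2) gives 3256·p = 289·(-152) − 63·(-780) = 5212, so p = 1303/814.
Then q = ((-780) − 63·(1303/814))/289 = -2481/814.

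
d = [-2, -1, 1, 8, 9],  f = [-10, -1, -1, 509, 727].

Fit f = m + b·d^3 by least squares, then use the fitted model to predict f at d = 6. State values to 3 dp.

Forming MᵀM = [[5, 1233]; [1233, 793651]] and Mᵀf = [1224, 790671]ᵀ gives MᵀM·[m, b]ᵀ = Mᵀf.
Eliminating b: 793651·(row 1) − 1233·(row 2) gives 2447966·m = 793651·1224 − 1233·790671 = -3468519, so m = -3468519/2447966.
Then b = (790671 − 1233·(-3468519/2447966))/793651 = 2444163/2447966.
At d = 6: f̂ = (-3468519/2447966)·(1) + (2444163/2447966)·(216) = 30851217/143998.

f̂ = 214.248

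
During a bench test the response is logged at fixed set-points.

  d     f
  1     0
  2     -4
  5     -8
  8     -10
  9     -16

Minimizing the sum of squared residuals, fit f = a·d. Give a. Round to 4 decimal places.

Setting ∂/∂a … = 0 gives: 175·a = -272.
Hence a = -272 / 175 ≈ -1.55429.

a = -1.5543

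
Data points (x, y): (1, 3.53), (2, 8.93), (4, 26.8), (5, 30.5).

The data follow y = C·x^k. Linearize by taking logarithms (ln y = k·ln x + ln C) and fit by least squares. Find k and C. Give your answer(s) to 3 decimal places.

k = 1.389, C = 3.518

Taking logs, ln y = k·ln x + ln C, so regress ln y on ln x.
XᵀX = [[4.9926, 3.6889]; [3.6889, 4]], rhs = [11.5769, 10.1568]ᵀ  (here Σln x = 3.6889, Σ(ln x)² = 4.9926, Σln y = 10.1568, Σln x·ln y = 11.5769).
Δ = 4.9926·4 − (3.6889)² = 6.3624; k = (11.5769·4 − 3.6889·10.1568)/6.3624 = 1.38945, ln C = (4.9926·10.1568 − 3.6889·11.5769)/6.3624 = 1.25783, so C = exp(1.25783) = 3.51778.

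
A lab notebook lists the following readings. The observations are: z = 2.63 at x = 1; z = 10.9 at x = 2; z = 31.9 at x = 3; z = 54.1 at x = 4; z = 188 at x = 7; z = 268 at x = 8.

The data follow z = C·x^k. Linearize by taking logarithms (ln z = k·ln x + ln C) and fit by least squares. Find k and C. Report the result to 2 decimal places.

With ln zᵢ as the transformed response and ln xᵢ as the regressor:
Sums: Σln x = 7.2034, Σ(ln x)² = 11.7199, Σln z = 21.6366, Σln x·ln z = 32.8081.
Normal system: [[11.7199, 7.2034]; [7.2034, 6]]·[k, ln C]ᵀ = [32.8081, 21.6366]ᵀ.
Slope k = (n·Σln x·ln z − Σln x·Σln z)/(n·Σ(ln x)² − (Σln x)²) = (6·32.8081 − 7.2034·21.6366)/18.4301 = 2.22414; ln C = (Σln z − k·Σln x)/n = 0.93587, so C = exp(0.93587) = 2.54943.

k = 2.22, C = 2.55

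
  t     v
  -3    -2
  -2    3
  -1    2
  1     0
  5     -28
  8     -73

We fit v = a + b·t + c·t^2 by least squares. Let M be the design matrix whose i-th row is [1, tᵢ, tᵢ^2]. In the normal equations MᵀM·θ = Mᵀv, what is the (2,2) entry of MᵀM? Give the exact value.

104

Row 2 ↔ basis t, column 2 ↔ basis t, so (MᵀM)_{2,2} = Σᵢ (t)·(t) = (-3)·(-3) + (-2)·(-2) + (-1)·(-1) + (1)·(1) + (5)·(5) + (8)·(8) = 104.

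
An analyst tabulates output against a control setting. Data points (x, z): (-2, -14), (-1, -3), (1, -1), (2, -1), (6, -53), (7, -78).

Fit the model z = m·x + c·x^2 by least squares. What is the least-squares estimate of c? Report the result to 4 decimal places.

c = -1.9804

From the data, Σx·x = 95, Σx·x^2 = 559, Σx^2·x^2 = 3731.
Moment sums: Σx·z = -836, Σx^2·z = -5794.
AᵀA·[m, c]ᵀ = Aᵀz becomes [[95, 559]; [559, 3731]]·[m, c]ᵀ = [-836, -5794]ᵀ.
Eliminating c: 3731·(row 1) − 559·(row 2) gives 41964·m = 3731·(-836) − 559·(-5794) = 119730, so m = 1535/538.
Then c = ((-5794) − 559·(1535/538))/3731 = -13851/6994.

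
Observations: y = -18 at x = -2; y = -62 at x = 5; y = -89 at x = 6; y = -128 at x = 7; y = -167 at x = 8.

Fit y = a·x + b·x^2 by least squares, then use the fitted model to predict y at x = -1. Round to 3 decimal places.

Forming AᵀA = [[178, 1188]; [1188, 8434]] and Aᵀy = [-3040, -21786]ᵀ gives AᵀA·[a, b]ᵀ = Aᵀy.
Eliminating b: 8434·(row 1) − 1188·(row 2) gives 89908·a = 8434·(-3040) − 1188·(-21786) = 242408, so a = 60602/22477.
Then b = ((-21786) − 1188·(60602/22477))/8434 = -66597/22477.
At x = -1: ŷ = (60602/22477)·(-1) + (-66597/22477)·(1) = -127199/22477.

ŷ = -5.659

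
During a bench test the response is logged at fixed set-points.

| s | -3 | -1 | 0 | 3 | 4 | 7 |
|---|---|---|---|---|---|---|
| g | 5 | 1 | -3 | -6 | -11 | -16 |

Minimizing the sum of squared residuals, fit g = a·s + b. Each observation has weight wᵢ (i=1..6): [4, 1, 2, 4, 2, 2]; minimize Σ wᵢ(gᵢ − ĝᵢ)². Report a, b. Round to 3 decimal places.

a = -2.055, b = -1.323

The normal equations are: 203·a + 21·b = -445;  21·a + 15·b = -63.
Determinant 203·15 − 21² = 2604.
a = ((-445)·15 − 21·(-63))/2604 = -446/217; b = (203·(-63) − 21·(-445))/2604 = -41/31.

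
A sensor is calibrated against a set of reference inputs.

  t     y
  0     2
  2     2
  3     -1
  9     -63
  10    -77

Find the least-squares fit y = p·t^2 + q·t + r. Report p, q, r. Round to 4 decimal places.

p = -0.9678, q = 1.6186, r = 2.3796

Setting ∂/∂p … = 0 gives: 16658·p + 1764·q + 194·r = -12804;  1764·p + 194·q + 24·r = -1336;  194·p + 24·q + 5·r = -137.
(Σt^2·t^2 = 16658, Σt^2·t = 1764, Σt^2 = 194, Σt·t = 194, Σt = 24, Σ1 = 5, Σt^2·y = -12804, Σt·y = -1336, Σy = -137.)
Inverting the 3×3 Gram matrix, [p, q, r]ᵀ = [-31393/32439, 17502/10813, 77191/32439]ᵀ.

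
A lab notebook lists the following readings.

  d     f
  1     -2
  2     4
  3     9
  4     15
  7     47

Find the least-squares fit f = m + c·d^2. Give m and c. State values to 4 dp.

m = -0.9672, c = 0.9853

The normal equations are: 5·m + 79·c = 73;  79·m + 2755·c = 2638.
Δ = 5·2755 − 79² = 7534.
m = (73·2755 − 79·2638)/7534 = -7287/7534; c = (5·2638 − 79·73)/7534 = 7423/7534.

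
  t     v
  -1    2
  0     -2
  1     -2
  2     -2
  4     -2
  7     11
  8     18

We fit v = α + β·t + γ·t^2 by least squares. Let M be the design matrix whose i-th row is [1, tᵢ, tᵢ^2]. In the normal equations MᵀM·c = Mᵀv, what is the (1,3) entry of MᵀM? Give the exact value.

135

Row 1 ↔ basis 1, column 3 ↔ basis t^2, so (MᵀM)_{1,3} = Σᵢ t^2 = (1)·(1) + (1)·(0) + (1)·(1) + (1)·(4) + (1)·(16) + (1)·(49) + (1)·(64) = 135.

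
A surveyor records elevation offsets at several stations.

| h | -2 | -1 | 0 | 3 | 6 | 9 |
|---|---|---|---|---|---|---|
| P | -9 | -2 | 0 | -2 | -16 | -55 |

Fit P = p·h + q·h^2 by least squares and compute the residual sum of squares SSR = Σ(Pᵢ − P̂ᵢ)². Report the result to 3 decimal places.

Normal-equation sums: Σh·h = 131, Σh·h^2 = 963, Σh^2·h^2 = 7955.
For MᵀP: Σh·P = -577, Σh^2·P = -5087.
MᵀM·[p, q]ᵀ = MᵀP becomes [[131, 963]; [963, 7955]]·[p, q]ᵀ = [-577, -5087]ᵀ.
Δ = 131·7955 − 963² = 114736.
p = ((-577)·7955 − 963·(-5087))/114736 = 154373/57368; q = (131·(-5087) − 963·(-577))/114736 = -55373/57368.
Residuals: 6963/28684, 47505/28684, 0, -39749/28684, 74651/28684, -7423/7171; SSR = 360465/28684.

SSR = 12.567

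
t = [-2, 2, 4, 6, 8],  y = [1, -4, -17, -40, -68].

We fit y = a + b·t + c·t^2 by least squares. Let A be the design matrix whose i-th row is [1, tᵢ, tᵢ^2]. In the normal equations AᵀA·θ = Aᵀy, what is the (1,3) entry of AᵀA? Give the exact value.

Row 1 ↔ basis 1, column 3 ↔ basis t^2, so (AᵀA)_{1,3} = Σᵢ t^2 = (1)·(4) + (1)·(4) + (1)·(16) + (1)·(36) + (1)·(64) = 124.

124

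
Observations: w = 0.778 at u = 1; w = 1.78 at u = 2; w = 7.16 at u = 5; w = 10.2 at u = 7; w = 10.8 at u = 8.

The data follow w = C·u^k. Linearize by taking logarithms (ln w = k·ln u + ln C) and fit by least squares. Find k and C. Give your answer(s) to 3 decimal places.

k = 1.318, C = 0.764

Linearized form: ln w = k·ln u + ln C. From the 5 transformed points,
Sums: Σln u = 6.3279, Σ(ln u)² = 11.1814, Σln w = 6.9960, Σln u·ln w = 13.0352.
Normal system: [[11.1814, 6.3279]; [6.3279, 5]]·[k, ln C]ᵀ = [13.0352, 6.9960]ᵀ.
Δ = 11.1814·5 − (6.3279)² = 15.8642; k = (13.0352·5 − 6.3279·6.9960)/15.8642 = 1.31777, ln C = (11.1814·6.9960 − 6.3279·13.0352)/15.8642 = -0.26855, so C = exp(-0.26855) = 0.76449.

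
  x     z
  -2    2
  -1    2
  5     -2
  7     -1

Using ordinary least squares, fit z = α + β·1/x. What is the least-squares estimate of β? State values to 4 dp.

β = -3.3347

The normal system MᵀM·[α, β]ᵀ = Mᵀz is [[4, -81/70]; [-81/70, 6421/4900]]·[α, β]ᵀ = [1, -124/35]ᵀ.
Δ = 4·(6421/4900) − (-81/70)² = 19123/4900.
α = (1·(6421/4900) − (-81/70)·(-124/35))/(19123/4900) = -13667/19123; β = (4·(-124/35) − (-81/70)·1)/(19123/4900) = -63770/19123.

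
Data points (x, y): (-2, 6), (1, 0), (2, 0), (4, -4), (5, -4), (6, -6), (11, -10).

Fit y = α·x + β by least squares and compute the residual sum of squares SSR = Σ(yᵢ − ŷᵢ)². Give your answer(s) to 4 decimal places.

SSR = 6.8444

From the data, Σx·x = 207, Σx = 27, Σ1 = 7.
And Σx·y = -194, Σy = -18.
So MᵀM·[α, β]ᵀ = Mᵀy: [[207, 27]; [27, 7]]·[α, β]ᵀ = [-194, -18]ᵀ.
Eliminating β: 7·(row 1) − 27·(row 2) gives 720·α = 7·(-194) − 27·(-18) = -872, so α = -109/90.
Then β = ((-18) − 27·(-109/90))/7 = 21/10.
Residuals: 133/90, -8/9, 29/90, -113/90, -2/45, -5/6, 11/9; SSR = 308/45.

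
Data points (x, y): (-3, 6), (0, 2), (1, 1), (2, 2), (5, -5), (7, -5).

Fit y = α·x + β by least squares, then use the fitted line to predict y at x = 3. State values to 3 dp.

From the data, Σx·x = 88, Σx = 12, Σ1 = 6.
For Aᵀy: Σx·y = -73, Σy = 1.
So AᵀA·[α, β]ᵀ = Aᵀy: [[88, 12]; [12, 6]]·[α, β]ᵀ = [-73, 1]ᵀ.
Determinant 88·6 − 12² = 384.
α = ((-73)·6 − 12·1)/384 = -75/64; β = (88·1 − 12·(-73))/384 = 241/96.
At x = 3: ŷ = (-75/64)·(3) + (241/96)·(1) = -193/192.

ŷ = -1.005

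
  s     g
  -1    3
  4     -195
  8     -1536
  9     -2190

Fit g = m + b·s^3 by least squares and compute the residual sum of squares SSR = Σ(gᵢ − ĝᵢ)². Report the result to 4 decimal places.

Setting ∂/∂m … = 0 gives: 4·m + 1304·b = -3918;  1304·m + 797682·b = -2395425.
Eliminating b: 797682·(row 1) − 1304·(row 2) gives 1490312·m = 797682·(-3918) − 1304·(-2395425) = -1683876, so m = -420969/372578.
Then b = ((-2395425) − 1304·(-420969/372578))/797682 = -1118157/372578.
Residuals: 210273/186289, -669693/372578, 637545/372578, -194199/186289; SSR = 3174273/372578.

SSR = 8.5198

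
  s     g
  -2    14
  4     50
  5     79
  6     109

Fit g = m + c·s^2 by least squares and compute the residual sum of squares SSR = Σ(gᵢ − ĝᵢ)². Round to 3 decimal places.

SSR = 4.679

The normal system XᵀX·[m, c]ᵀ = Xᵀg is [[4, 81]; [81, 2193]]·[m, c]ᵀ = [252, 6755]ᵀ.
Eliminating c: 2193·(row 1) − 81·(row 2) gives 2211·m = 2193·252 − 81·6755 = 5481, so m = 1827/737.
Then c = (6755 − 81·(1827/737))/2193 = 6608/2211.
Residuals: -959/2211, -659/2211, 3988/2211, -790/737; SSR = 10346/2211.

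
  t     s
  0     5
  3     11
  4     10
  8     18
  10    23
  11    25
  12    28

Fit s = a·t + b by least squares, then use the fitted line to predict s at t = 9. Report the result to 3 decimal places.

ŝ = 21.178

The normal system XᵀX·[a, b]ᵀ = Xᵀs is [[454, 48]; [48, 7]]·[a, b]ᵀ = [1058, 120]ᵀ.
det = 454·7 − 48² = 874.
a = (1058·7 − 48·120)/874 = 823/437; b = (454·120 − 48·1058)/874 = 1848/437.
At t = 9: ŝ = (823/437)·(9) + (1848/437)·(1) = 9255/437.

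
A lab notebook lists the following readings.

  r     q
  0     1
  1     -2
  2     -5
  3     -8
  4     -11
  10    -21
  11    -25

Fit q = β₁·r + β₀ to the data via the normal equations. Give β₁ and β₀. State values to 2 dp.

β₁ = -2.20, β₀ = -0.38

From the data, Σr·r = 251, Σr = 31, Σ1 = 7.
Right-hand side: Σr·q = -565, Σq = -71.
det = 251·7 − 31² = 796.
β₁ = ((-565)·7 − 31·(-71))/796 = -877/398; β₀ = (251·(-71) − 31·(-565))/796 = -153/398.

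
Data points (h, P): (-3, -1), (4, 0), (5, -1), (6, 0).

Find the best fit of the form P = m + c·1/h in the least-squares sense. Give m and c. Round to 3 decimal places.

m = -0.588, c = 1.243

The normal equations are: 4·m + (17/60)·c = -2;  (17/60)·m + (869/3600)·c = 2/15.
Determinant 4·(869/3600) − (17/60)² = 3187/3600.
m = ((-2)·(869/3600) − (17/60)·(2/15))/(3187/3600) = -1874/3187; c = (4·(2/15) − (17/60)·(-2))/(3187/3600) = 3960/3187.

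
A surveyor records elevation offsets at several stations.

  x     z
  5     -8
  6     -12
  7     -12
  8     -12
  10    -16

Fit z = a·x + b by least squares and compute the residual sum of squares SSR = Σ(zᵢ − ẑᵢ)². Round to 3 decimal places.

From the data, Σx·x = 274, Σx = 36, Σ1 = 5.
And Σx·z = -452, Σz = -60.
So AᵀA·[a, b]ᵀ = Aᵀz: [[274, 36]; [36, 5]]·[a, b]ᵀ = [-452, -60]ᵀ.
det = 274·5 − 36² = 74.
a = ((-452)·5 − 36·(-60))/74 = -50/37; b = (274·(-60) − 36·(-452))/74 = -84/37.
Residuals: 38/37, -60/37, -10/37, 40/37, -8/37; SSR = 184/37.

SSR = 4.973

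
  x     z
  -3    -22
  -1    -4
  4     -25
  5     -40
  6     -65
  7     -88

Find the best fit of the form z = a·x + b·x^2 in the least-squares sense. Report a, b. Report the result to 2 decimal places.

a = 1.59, b = -2.02

Normal-equation sums: Σx·x = 136, Σx·x^2 = 720, Σx^2·x^2 = 4660.
For Mᵀz: Σx·z = -1236, Σx^2·z = -8254.
MᵀM·[a, b]ᵀ = Mᵀz becomes [[136, 720]; [720, 4660]]·[a, b]ᵀ = [-1236, -8254]ᵀ.
Eliminating b: 4660·(row 1) − 720·(row 2) gives 115360·a = 4660·(-1236) − 720·(-8254) = 183120, so a = 327/206.
Then b = ((-8254) − 720·(327/206))/4660 = -2077/1030.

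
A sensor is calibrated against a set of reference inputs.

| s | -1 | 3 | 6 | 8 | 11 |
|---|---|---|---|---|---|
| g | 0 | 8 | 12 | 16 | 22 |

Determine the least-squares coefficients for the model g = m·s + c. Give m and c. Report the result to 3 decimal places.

m = 1.793, c = 1.915

Compute the Gram sums: Σs·s = 231, Σs = 27, Σ1 = 5.
For Aᵀg: Σs·g = 466, Σg = 58.
So AᵀA·[m, c]ᵀ = Aᵀg: [[231, 27]; [27, 5]]·[m, c]ᵀ = [466, 58]ᵀ.
Eliminating c: 5·(row 1) − 27·(row 2) gives 426·m = 5·466 − 27·58 = 764, so m = 382/213.
Then c = (58 − 27·(382/213))/5 = 136/71.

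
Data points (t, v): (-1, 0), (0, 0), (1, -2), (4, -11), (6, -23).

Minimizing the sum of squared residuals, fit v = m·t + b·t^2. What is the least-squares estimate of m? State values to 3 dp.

From the data, Σt·t = 54, Σt·t^2 = 280, Σt^2·t^2 = 1554.
Moment sums: Σt·v = -184, Σt^2·v = -1006.
Normal equations: [[54, 280]; [280, 1554]]·[m, b]ᵀ = [-184, -1006]ᵀ.
Eliminating b: 1554·(row 1) − 280·(row 2) gives 5516·m = 1554·(-184) − 280·(-1006) = -4256, so m = -152/197.
Then b = ((-1006) − 280·(-152/197))/1554 = -701/1379.

m = -0.772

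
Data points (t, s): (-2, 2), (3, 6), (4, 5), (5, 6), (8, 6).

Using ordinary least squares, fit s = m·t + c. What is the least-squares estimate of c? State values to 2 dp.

From the data, Σt·t = 118, Σt = 18, Σ1 = 5.
Right-hand side: Σt·s = 112, Σs = 25.
Δ = 118·5 − 18² = 266.
m = (112·5 − 18·25)/266 = 55/133; c = (118·25 − 18·112)/266 = 467/133.

c = 3.51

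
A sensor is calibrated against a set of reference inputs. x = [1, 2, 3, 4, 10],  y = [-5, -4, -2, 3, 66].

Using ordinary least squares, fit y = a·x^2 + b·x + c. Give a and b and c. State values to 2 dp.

MᵀM·[a, b, c]ᵀ = Mᵀy reads: 10354·a + 1100·b + 130·c = 6609;  1100·a + 130·b + 20·c = 653;  130·a + 20·b + 5·c = 58.
(Σx^2·x^2 = 10354, Σx^2·x = 1100, Σx^2 = 130, Σx·x = 130, Σx = 20, Σ1 = 5, Σx^2·y = 6609, Σx·y = 653, Σy = 58.)
Solving the 3×3 system (Gaussian elimination) gives a = 1087/1230, b = -11263/6150, c = -4153/1025.

a = 0.88, b = -1.83, c = -4.05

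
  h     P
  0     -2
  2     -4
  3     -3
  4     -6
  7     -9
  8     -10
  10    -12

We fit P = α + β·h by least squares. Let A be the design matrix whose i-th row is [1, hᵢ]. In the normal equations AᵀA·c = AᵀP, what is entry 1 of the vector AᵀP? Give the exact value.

-46

Entry 1 ↔ basis 1, so (AᵀP)_{1} = Σᵢ Pᵢ = (1)·(-2) + (1)·(-4) + (1)·(-3) + (1)·(-6) + (1)·(-9) + (1)·(-10) + (1)·(-12) = -46.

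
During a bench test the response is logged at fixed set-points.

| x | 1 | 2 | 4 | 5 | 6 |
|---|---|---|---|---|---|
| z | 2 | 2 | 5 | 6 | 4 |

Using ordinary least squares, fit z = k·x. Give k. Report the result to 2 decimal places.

k = 0.98

Compute the Gram sums: Σx·x = 82.
Right-hand side: Σx·z = 80.
Normal equations: [[82]]·[k]ᵀ = [80]ᵀ.
k = 80/82 = 0.97561.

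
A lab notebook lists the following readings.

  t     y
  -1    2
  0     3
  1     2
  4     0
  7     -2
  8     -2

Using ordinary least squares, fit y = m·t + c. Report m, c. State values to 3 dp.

The normal system XᵀX·[m, c]ᵀ = Xᵀy is [[131, 19]; [19, 6]]·[m, c]ᵀ = [-30, 3]ᵀ.
Determinant 131·6 − 19² = 425.
m = ((-30)·6 − 19·3)/425 = -237/425; c = (131·3 − 19·(-30))/425 = 963/425.

m = -0.558, c = 2.266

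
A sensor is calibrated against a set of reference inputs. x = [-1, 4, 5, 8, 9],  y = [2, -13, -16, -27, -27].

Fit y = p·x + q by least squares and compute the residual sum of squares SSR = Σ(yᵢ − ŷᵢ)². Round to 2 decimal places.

SSR = 4.74

Compute the Gram sums: Σx·x = 187, Σx = 25, Σ1 = 5.
Right-hand side: Σx·y = -593, Σy = -81.
AᵀA·[p, q]ᵀ = Aᵀy becomes [[187, 25]; [25, 5]]·[p, q]ᵀ = [-593, -81]ᵀ.
Eliminating q: 5·(row 1) − 25·(row 2) gives 310·p = 5·(-593) − 25·(-81) = -940, so p = -94/31.
Then q = ((-81) − 25·(-94/31))/5 = -161/155.
Residuals: 1/155, 26/155, 1/5, -264/155, 206/155; SSR = 734/155.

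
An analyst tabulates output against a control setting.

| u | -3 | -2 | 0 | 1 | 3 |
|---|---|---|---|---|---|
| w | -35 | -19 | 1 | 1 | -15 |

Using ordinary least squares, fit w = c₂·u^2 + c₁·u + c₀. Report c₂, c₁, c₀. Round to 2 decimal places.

c₂ = -2.85, c₁ = 3.45, c₀ = 0.39

From the data, Σu^2·u^2 = 179, Σu^2·u = -7, Σu^2 = 23, Σu·u = 23, Σu = -1, Σ1 = 5.
And Σu^2·w = -525, Σu·w = 99, Σw = -67.
AᵀA·[c₂, c₁, c₀]ᵀ = Aᵀw becomes [[179, -7, 23]; [-7, 23, -1]; [23, -1, 5]]·[c₂, c₁, c₀]ᵀ = [-525, 99, -67]ᵀ.
Solving the 3×3 system (Gaussian elimination) gives c₂ = -94/33, c₁ = 38/11, c₀ = 13/33.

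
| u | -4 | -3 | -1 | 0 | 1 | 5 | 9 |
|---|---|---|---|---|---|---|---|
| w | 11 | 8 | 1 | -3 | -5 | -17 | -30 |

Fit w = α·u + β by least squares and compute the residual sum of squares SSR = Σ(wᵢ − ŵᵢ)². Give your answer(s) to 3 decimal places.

SSR = 1.968

The normal equations are: 133·α + 7·β = -429;  7·α + 7·β = -35.
Eliminating β: 7·(row 1) − 7·(row 2) gives 882·α = 7·(-429) − 7·(-35) = -2758, so α = -197/63.
Then β = ((-35) − 7·(-197/63))/7 = -118/63.
Residuals: 23/63, 31/63, -16/63, -71/63, 0, 32/63, 1/63; SSR = 124/63.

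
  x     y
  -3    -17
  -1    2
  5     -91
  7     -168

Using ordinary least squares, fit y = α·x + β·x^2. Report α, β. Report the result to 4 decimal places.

Compute the Gram sums: Σx·x = 84, Σx·x^2 = 440, Σx^2·x^2 = 3108.
For Aᵀy: Σx·y = -1582, Σx^2·y = -10658.
So AᵀA·[α, β]ᵀ = Aᵀy: [[84, 440]; [440, 3108]]·[α, β]ᵀ = [-1582, -10658]ᵀ.
Eliminating β: 3108·(row 1) − 440·(row 2) gives 67472·α = 3108·(-1582) − 440·(-10658) = -227336, so α = -28417/8434.
Then β = ((-10658) − 440·(-28417/8434))/3108 = -24899/8434.

α = -3.3693, β = -2.9522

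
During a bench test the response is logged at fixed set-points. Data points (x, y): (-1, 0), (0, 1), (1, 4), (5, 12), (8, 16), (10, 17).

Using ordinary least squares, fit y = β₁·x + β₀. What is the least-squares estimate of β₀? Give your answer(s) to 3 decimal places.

β₀ = 1.984

Sums needed: Σx·x = 191, Σx = 23, Σ1 = 6.
Right-hand side: Σx·y = 362, Σy = 50.
Determinant 191·6 − 23² = 617.
β₁ = (362·6 − 23·50)/617 = 1022/617; β₀ = (191·50 − 23·362)/617 = 1224/617.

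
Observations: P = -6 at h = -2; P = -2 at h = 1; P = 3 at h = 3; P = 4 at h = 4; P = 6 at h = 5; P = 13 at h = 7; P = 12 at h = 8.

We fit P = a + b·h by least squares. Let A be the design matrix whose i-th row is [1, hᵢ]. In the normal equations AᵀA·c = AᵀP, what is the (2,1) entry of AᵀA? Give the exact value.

26

Row 2 ↔ basis h, column 1 ↔ basis 1, so (AᵀA)_{2,1} = Σᵢ h = (-2)·(1) + (1)·(1) + (3)·(1) + (4)·(1) + (5)·(1) + (7)·(1) + (8)·(1) = 26.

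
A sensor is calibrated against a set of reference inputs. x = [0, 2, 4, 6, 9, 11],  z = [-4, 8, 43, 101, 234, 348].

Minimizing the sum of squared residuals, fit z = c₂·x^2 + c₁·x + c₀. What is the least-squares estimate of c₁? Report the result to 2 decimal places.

c₁ = 0.30

With design matrix M, MᵀM = [[22770, 2348, 258]; [2348, 258, 32]; [258, 32, 6]] and Mᵀz = [65418, 6728, 730]ᵀ.
Inverting the 3×3 Gram matrix, [c₂, c₁, c₀]ᵀ = [81181/28095, 2794/9365, -117262/28095]ᵀ.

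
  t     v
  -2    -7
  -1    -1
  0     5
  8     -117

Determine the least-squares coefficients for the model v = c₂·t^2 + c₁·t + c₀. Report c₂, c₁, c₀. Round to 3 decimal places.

Entries of MᵀM: Σt^2·t^2 = 4113, Σt^2·t = 503, Σt^2 = 69, Σt·t = 69, Σt = 5, Σ1 = 4.
For Mᵀv: Σt^2·v = -7517, Σt·v = -921, Σv = -120.
MᵀM·[c₂, c₁, c₀]ᵀ = Mᵀv becomes [[4113, 503, 69]; [503, 69, 5]; [69, 5, 4]]·[c₂, c₁, c₀]ᵀ = [-7517, -921, -120]ᵀ.
Inverting the 3×3 Gram matrix, [c₂, c₁, c₀]ᵀ = [-20485/9722, 16597/9722, 20480/4861]ᵀ.

c₂ = -2.107, c₁ = 1.707, c₀ = 4.213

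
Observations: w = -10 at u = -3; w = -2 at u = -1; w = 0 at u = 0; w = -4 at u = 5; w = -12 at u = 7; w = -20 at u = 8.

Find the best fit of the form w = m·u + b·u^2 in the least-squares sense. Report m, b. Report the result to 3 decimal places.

AᵀA·[m, b]ᵀ = Aᵀw reads: 148·m + 952·b = -232;  952·m + 7204·b = -2060.
Δ = 148·7204 − 952² = 159888.
m = ((-232)·7204 − 952·(-2060))/159888 = 18112/9993; b = (148·(-2060) − 952·(-232))/159888 = -5251/9993.

m = 1.812, b = -0.525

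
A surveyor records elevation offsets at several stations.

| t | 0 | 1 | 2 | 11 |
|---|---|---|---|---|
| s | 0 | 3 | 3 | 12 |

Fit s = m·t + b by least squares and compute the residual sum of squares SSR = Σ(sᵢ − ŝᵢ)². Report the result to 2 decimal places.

SSR = 1.99

The normal equations are: 126·m + 14·b = 141;  14·m + 4·b = 18.
Eliminating b: 4·(row 1) − 14·(row 2) gives 308·m = 4·141 − 14·18 = 312, so m = 78/77.
Then b = (18 − 14·(78/77))/4 = 21/22.
Residuals: -21/22, 159/154, 3/154, -15/154; SSR = 153/77.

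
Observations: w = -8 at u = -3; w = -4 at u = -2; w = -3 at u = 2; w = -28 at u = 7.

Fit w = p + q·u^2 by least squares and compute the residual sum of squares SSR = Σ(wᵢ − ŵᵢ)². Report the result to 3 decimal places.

Normal-equation sums: Σ1 = 4, Σu^2 = 66, Σu^2·u^2 = 2514.
For Aᵀw: Σw = -43, Σu^2·w = -1472.
Eliminating q: 2514·(row 1) − 66·(row 2) gives 5700·p = 2514·(-43) − 66·(-1472) = -10950, so p = -73/38.
Then q = ((-1472) − 66·(-73/38))/2514 = -61/114.
Residuals: -24/19, 7/114, 121/114, 8/57; SSR = 313/114.

SSR = 2.746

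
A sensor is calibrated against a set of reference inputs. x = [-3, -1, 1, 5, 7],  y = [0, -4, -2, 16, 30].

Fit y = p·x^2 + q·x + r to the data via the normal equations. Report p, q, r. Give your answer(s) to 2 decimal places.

p = 0.57, q = 0.80, r = -3.19

With design matrix M, MᵀM = [[3109, 441, 85]; [441, 85, 9]; [85, 9, 5]] and Mᵀy = [1864, 292, 40]ᵀ.
Inverting the 3×3 Gram matrix, [p, q, r]ᵀ = [101/176, 35/44, -51/16]ᵀ.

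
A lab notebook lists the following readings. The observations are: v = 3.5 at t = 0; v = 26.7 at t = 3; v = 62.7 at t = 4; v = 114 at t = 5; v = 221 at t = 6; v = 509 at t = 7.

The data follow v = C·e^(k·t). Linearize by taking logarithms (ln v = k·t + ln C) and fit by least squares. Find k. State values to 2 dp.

Linearized form: ln v = k·t + ln C. From the 6 transformed points,
XᵀX = [[135.0000, 25.0000]; [25.0000, 6]], rhs = [126.1045, 25.0426]ᵀ  (here Σt = 25.0000, Σ(t)² = 135.0000, Σln v = 25.0426, Σt·ln v = 126.1045).
Δ = 135.0000·6 − (25.0000)² = 185.0000; k = (126.1045·6 − 25.0000·25.0426)/185.0000 = 0.70574, ln C = (135.0000·25.0426 − 25.0000·126.1045)/185.0000 = 1.23317.

k = 0.71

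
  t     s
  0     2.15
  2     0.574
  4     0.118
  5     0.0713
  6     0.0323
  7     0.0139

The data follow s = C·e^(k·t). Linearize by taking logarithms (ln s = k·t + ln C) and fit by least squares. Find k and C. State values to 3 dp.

Taking logs, ln s = k·t + ln C, so regress ln s on t.
Σt = 24.0000, Σ(t)² = 130.0000, Σln s = -12.2761, Σt·ln s = -73.3900.
Normal system: [[130.0000, 24.0000]; [24.0000, 6]]·[k, ln C]ᵀ = [-73.3900, -12.2761]ᵀ.
Solving (det = 204.0000): k = -0.71428, ln C = 0.81109, so C = exp(0.81109) = 2.25036.

k = -0.714, C = 2.250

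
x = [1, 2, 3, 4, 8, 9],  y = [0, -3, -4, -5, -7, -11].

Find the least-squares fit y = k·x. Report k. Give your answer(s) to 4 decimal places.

k = -1.1029

The normal system MᵀM·[k]ᵀ = Mᵀy is [[175]]·[k]ᵀ = [-193]ᵀ.
k = (-193)/175 = -1.10286.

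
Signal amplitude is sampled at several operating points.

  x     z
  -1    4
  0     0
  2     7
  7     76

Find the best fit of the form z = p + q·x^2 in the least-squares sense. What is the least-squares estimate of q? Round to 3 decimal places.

q = 1.528

The normal system AᵀA·[p, q]ᵀ = Aᵀz is [[4, 54]; [54, 2418]]·[p, q]ᵀ = [87, 3756]ᵀ.
det = 4·2418 − 54² = 6756.
p = (87·2418 − 54·3756)/6756 = 1257/1126; q = (4·3756 − 54·87)/6756 = 1721/1126.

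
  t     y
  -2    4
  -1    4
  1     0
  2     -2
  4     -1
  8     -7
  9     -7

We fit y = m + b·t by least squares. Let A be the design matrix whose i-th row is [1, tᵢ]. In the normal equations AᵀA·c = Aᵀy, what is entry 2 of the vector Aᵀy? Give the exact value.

-139

Entry 2 ↔ basis t, so (Aᵀy)_{2} = Σᵢ (t)·yᵢ = (-2)·(4) + (-1)·(4) + (1)·(0) + (2)·(-2) + (4)·(-1) + (8)·(-7) + (9)·(-7) = -139.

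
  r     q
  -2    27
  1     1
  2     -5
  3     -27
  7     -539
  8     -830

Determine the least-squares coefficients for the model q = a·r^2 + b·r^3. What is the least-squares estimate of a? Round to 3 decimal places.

Setting ∂/∂a … = 0 gives: 6611·a + 49819·b = -79685;  49819·a + 380651·b = -610821.
Δ = 6611·380651 − 49819² = 34551000.
a = ((-79685)·380651 − 49819·(-610821))/34551000 = 12289558/4318875; b = (6611·(-610821) − 49819·(-79685))/34551000 = -776257/392625.

a = 2.846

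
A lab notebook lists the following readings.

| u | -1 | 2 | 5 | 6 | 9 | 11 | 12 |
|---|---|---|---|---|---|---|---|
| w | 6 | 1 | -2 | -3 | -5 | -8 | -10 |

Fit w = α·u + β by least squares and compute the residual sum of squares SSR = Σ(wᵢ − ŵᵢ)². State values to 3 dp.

Setting ∂/∂α … = 0 gives: 412·α + 44·β = -285;  44·α + 7·β = -21.
det = 412·7 − 44² = 948.
α = ((-285)·7 − 44·(-21))/948 = -357/316; β = (412·(-21) − 44·(-285))/948 = 324/79.
Residuals: 243/316, -133/158, -143/316, -51/158, 337/316, 103/316, -43/79; SSR = 995/316.

SSR = 3.149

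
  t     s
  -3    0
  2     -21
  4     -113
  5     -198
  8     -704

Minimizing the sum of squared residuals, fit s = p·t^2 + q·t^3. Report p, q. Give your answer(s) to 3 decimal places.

Normal-equation sums: Σt^2·t^2 = 5074, Σt^2·t^3 = 36706, Σt^3·t^3 = 282658.
For Mᵀs: Σt^2·s = -51898, Σt^3·s = -392598.
MᵀM·[p, q]ᵀ = Mᵀs becomes [[5074, 36706]; [36706, 282658]]·[p, q]ᵀ = [-51898, -392598]ᵀ.
Determinant 5074·282658 − 36706² = 86876256.
p = ((-51898)·282658 − 36706·(-392598))/86876256 = -32335337/10859532; q = (5074·(-392598) − 36706·(-51898))/86876256 = -10884283/10859532.

p = -2.978, q = -1.002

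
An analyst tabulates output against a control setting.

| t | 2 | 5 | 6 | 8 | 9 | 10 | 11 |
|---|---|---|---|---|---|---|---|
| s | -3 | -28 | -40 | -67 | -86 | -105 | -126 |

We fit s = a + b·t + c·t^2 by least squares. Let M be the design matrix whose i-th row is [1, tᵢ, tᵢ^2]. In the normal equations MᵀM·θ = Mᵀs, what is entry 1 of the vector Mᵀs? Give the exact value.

-455

Entry 1 ↔ basis 1, so (Mᵀs)_{1} = Σᵢ sᵢ = (1)·(-3) + (1)·(-28) + (1)·(-40) + (1)·(-67) + (1)·(-86) + (1)·(-105) + (1)·(-126) = -455.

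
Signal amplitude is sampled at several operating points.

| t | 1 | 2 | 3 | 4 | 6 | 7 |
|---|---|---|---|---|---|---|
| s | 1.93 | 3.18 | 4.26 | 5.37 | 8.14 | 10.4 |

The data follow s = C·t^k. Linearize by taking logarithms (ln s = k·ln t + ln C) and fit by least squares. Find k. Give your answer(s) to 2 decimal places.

k = 0.84

Let Y = ln s. Fitting Y = k·ln t + ln C by least squares:
Σln t = 6.9157, Σ(ln t)² = 10.6062, Σln s = 9.3831, Σln t·ln s = 13.0381.
Equations: 10.6062·k + 6.9157·ln C = 13.0381;  6.9157·k + 6·ln C = 9.3831.
Slope k = (n·Σln t·ln s − Σln t·Σln s)/(n·Σ(ln t)² − (Σln t)²) = (6·13.0381 − 6.9157·9.3831)/15.8099 = 0.84363; ln C = (Σln s − k·Σln t)/n = 0.59147.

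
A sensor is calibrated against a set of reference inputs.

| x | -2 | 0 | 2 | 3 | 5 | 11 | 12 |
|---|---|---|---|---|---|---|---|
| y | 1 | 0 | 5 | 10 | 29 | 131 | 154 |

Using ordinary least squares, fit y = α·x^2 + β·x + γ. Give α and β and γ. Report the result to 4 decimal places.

α = 1.0025, β = 0.9102, γ = -0.8558

Normal-equation sums: Σx^2·x^2 = 36115, Σx^2·x = 3211, Σx^2 = 307, Σx·x = 307, Σx = 31, Σ1 = 7.
Moment sums: Σx^2·y = 38866, Σx·y = 3472, Σy = 330.
Inverting the 3×3 Gram matrix, [α, β, γ]ᵀ = [6764/6747, 110543/121446, -103931/121446]ᵀ.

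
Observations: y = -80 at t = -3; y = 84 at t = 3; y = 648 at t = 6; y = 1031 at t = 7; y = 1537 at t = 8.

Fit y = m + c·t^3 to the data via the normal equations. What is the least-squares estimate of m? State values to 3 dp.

m = 1.667

The normal system AᵀA·[m, c]ᵀ = Aᵀy is [[5, 1071]; [1071, 427907]]·[m, c]ᵀ = [3220, 1284973]ᵀ.
Determinant 5·427907 − 1071² = 992494.
m = (3220·427907 − 1071·1284973)/992494 = 97321/58382; c = (5·1284973 − 1071·3220)/992494 = 2976245/992494.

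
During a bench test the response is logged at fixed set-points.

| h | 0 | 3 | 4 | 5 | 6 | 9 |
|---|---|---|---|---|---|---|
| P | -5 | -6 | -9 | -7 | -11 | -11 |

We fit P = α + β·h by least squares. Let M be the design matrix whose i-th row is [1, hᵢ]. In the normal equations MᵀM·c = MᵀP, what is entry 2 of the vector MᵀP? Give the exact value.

Entry 2 ↔ basis h, so (MᵀP)_{2} = Σᵢ (h)·Pᵢ = (0)·(-5) + (3)·(-6) + (4)·(-9) + (5)·(-7) + (6)·(-11) + (9)·(-11) = -254.

-254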